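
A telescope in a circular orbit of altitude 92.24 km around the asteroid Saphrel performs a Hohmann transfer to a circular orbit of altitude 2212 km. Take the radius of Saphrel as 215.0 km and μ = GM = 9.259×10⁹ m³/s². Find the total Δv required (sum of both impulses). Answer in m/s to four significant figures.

r₁ = 215.0 + 92.24 = 307.24 km = 3.0724×10⁵ m.
r₂ = 215.0 + 2212 = 2427.0 km = 2.4270×10⁶ m.
Transfer ellipse a_t = (r₁ + r₂)/2 = 1.367×10⁶ m.
At r₁: circular v_c1 = √(μ/r₁) = 173.6 m/s; transfer-periapsis v_p = √[μ(2/r₁ − 1/a_t)] = 231.3 m/s.
Δv₁ = v_p − v_c1 = 57.70 m/s.
At r₂: circular v_c2 = √(μ/r₂) = 61.77 m/s; transfer-apoapsis v_a = √[μ(2/r₂ − 1/a_t)] = 29.28 m/s.
Δv₂ = v_c2 − v_a = 32.48 m/s.
Total Δv = Δv₁ + Δv₂ = 90.19 m/s.

Δv_total ≈ 90.19 m/s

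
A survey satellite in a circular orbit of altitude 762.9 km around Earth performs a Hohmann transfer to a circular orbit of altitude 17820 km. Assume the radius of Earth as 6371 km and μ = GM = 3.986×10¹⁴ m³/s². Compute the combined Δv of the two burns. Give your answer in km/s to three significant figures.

r₁ = 6371 + 762.9 = 7133.9 km = 7.1339×10⁶ m.
r₂ = 6371 + 17820 = 24191 km = 2.4191×10⁷ m.
Transfer ellipse a_t = (r₁ + r₂)/2 = 1.566×10⁷ m.
At r₁: circular v_c1 = √(μ/r₁) = 7475 m/s; transfer-perigee v_p = √[μ(2/r₁ − 1/a_t)] = 9290 m/s.
Δv₁ = v_p − v_c1 = 1815 m/s.
At r₂: circular v_c2 = √(μ/r₂) = 4059 m/s; transfer-apogee v_a = √[μ(2/r₂ − 1/a_t)] = 2740 m/s.
Δv₂ = v_c2 − v_a = 1320 m/s.
Total Δv = Δv₁ + Δv₂ = 3135 m/s = 3.135 km/s.

Δv_total ≈ 3.13 km/s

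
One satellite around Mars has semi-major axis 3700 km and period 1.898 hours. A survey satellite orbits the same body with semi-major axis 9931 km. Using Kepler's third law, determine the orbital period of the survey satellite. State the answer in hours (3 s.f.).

T₂ ≈ 8.35 hours

Kepler's third law: T² ∝ a³, so T₂ = T₁ (a₂/a₁)^(3/2).
a₂/a₁ = 2.684, (a₂/a₁)^(3/2) = 4.397.
T₂ = 1.898 × 4.397 = 8.346 hours.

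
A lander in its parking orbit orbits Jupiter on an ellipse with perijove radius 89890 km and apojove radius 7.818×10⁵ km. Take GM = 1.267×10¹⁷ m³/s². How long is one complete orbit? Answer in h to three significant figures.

Semi-major axis a = (r_p + r_a)/2 = (89890 + 7.8180×10⁵)/2 = 4.3584×10⁵ km = 4.358×10⁸ m.
By Kepler's third law T = 2π√(a³/μ) = 2π × 2.556×10⁴ = 1.606×10⁵ s.
= 44.62 h.

T ≈ 44.6 h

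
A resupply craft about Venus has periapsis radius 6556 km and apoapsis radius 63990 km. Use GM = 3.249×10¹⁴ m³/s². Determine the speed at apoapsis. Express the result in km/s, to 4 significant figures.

v ≈ 0.9714 km/s

Semi-major axis a = (r_p + r_a)/2 = 35273 km = 3.527×10⁷ m.
Vis-viva: v² = μ(2/r − 1/a) = 3.249×10¹⁴ × (3.125×10⁻⁸ − 2.835×10⁻⁸) = 9.437×10⁵ m²/s².
v = 971.4 m/s = 0.9714 km/s.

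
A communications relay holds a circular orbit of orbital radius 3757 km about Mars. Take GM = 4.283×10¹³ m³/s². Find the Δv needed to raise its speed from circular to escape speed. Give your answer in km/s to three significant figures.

r = 3757 km = 3.757×10⁶ m.
Circular speed v_c = √(μ/r) = 3376 m/s.
Escape speed v_esc = √(2μ/r) = √2 × v_c = 4775 m/s.
Δv = v_esc − v_c = 1399 m/s = 1.399 km/s.

Δv ≈ 1.40 km/s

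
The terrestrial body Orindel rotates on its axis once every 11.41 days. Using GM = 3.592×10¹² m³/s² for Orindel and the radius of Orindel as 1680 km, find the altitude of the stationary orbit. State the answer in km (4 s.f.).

T = 11.41 days = 9.858×10⁵ s.
A synchronous orbit has period T, so by Kepler's third law a = (μT²/4π²)^(1/3).
μT²/4π² = 3.592×10¹² × (9.858×10⁵)² / 39.48 = 8.843×10²² m³.
a = 4.455×10⁷ m = 44551 km.
Altitude h = a − R = 44551 − 1680 = 42871 km.

h_sync ≈ 42870 km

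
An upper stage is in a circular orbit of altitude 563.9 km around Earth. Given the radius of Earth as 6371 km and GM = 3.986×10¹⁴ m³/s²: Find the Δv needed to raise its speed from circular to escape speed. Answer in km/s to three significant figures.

r = 6371 + 563.9 = 6934.9 km = 6.9349×10⁶ m.
Circular speed v_c = √(μ/r) = 7581 m/s.
Escape speed v_esc = √(2μ/r) = √2 × v_c = 10720 m/s.
Δv = v_esc − v_c = 3140 m/s = 3.140 km/s.

Δv ≈ 3.14 km/s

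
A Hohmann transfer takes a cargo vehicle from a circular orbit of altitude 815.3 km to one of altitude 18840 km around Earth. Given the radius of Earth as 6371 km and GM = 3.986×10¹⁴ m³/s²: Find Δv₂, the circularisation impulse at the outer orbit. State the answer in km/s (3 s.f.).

Δv ≈ 1.33 km/s

r₁ = 6371 + 815.3 = 7186.3 km = 7.1863×10⁶ m.
r₂ = 6371 + 18840 = 25211 km = 2.5211×10⁷ m.
Transfer ellipse a_t = (r₁ + r₂)/2 = 1.620×10⁷ m.
At r₁: circular v_c1 = √(μ/r₁) = 7448 m/s; transfer-perigee v_p = √[μ(2/r₁ − 1/a_t)] = 9291 m/s.
At r₂: circular v_c2 = √(μ/r₂) = 3976 m/s; transfer-apogee v_a = √[μ(2/r₂ − 1/a_t)] = 2648 m/s.
Δv₂ = v_c2 − v_a = 1328 m/s.
= 1.328 km/s.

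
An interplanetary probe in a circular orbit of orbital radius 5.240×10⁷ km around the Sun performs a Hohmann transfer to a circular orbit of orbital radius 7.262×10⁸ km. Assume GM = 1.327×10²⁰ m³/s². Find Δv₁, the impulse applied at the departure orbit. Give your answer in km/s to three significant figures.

r₁ = 5.240×10⁷ km = 5.240×10¹⁰ m.
r₂ = 7.262×10⁸ km = 7.262×10¹¹ m.
Transfer ellipse a_t = (r₁ + r₂)/2 = 3.893×10¹¹ m.
At r₁: circular v_c1 = √(μ/r₁) = 50320 m/s; transfer-perihelion v_p = √[μ(2/r₁ − 1/a_t)] = 68730 m/s.
Δv₁ = v_p − v_c1 = 18410 m/s.
= 18.41 km/s.

Δv ≈ 18.4 km/s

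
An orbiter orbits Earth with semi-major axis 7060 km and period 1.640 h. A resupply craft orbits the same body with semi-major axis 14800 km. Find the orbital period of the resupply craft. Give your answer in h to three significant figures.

Kepler's third law: T² ∝ a³, so T₂ = T₁ (a₂/a₁)^(3/2).
a₂/a₁ = 2.096, (a₂/a₁)^(3/2) = 3.035.
T₂ = 1.640 × 3.035 = 4.978 h.

T₂ ≈ 4.98 h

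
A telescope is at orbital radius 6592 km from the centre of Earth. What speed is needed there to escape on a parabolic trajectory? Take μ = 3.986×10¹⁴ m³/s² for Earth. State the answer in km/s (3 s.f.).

v_esc ≈ 11.0 km/s

r = 6592 km = 6.592×10⁶ m.
Escape speed v_esc = √(2μ/r) = √(2 × 3.986×10¹⁴ / 6.592×10⁶) = √(1.209×10⁸) = 11000 m/s.
= 11.00 km/s.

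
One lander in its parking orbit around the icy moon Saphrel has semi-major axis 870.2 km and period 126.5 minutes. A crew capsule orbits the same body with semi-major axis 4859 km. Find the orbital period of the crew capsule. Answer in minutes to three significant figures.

T₂ ≈ 1670 minutes

Kepler's third law: T² ∝ a³, so T₂ = T₁ (a₂/a₁)^(3/2).
a₂/a₁ = 5.584, (a₂/a₁)^(3/2) = 13.19.
T₂ = 126.5 × 13.19 = 1669 minutes.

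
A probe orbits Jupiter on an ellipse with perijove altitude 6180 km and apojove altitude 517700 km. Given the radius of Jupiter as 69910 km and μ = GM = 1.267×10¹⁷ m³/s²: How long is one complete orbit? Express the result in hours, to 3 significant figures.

r_p = 69910 + 6180 = 76090 km = 7.6090×10⁷ m.
r_a = 69910 + 517700 = 587610 km = 5.8761×10⁸ m.
Semi-major axis a = (r_p + r_a)/2 = (76090 + 5.8761×10⁵)/2 = 3.3185×10⁵ km = 3.318×10⁸ m.
By Kepler's third law T = 2π√(a³/μ) = 2π × 1.698×10⁴ = 1.067×10⁵ s.
= 29.64 hours.

T ≈ 29.6 hours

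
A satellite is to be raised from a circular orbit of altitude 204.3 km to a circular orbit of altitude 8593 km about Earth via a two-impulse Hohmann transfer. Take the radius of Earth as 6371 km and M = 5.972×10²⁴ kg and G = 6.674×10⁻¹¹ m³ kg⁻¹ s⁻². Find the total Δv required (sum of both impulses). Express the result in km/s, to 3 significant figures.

μ = GM = 6.674×10⁻¹¹ × 5.972×10²⁴ = 3.986×10¹⁴ m³/s².
r₁ = 6371 + 204.3 = 6575.3 km = 6.5753×10⁶ m.
r₂ = 6371 + 8593 = 14964 km = 1.4964×10⁷ m.
Transfer ellipse a_t = (r₁ + r₂)/2 = 1.077×10⁷ m.
At r₁: circular v_c1 = √(μ/r₁) = 7786 m/s; transfer-perigee v_p = √[μ(2/r₁ − 1/a_t)] = 9177 m/s.
Δv₁ = v_p − v_c1 = 1392 m/s.
At r₂: circular v_c2 = √(μ/r₂) = 5161 m/s; transfer-apogee v_a = √[μ(2/r₂ − 1/a_t)] = 4033 m/s.
Δv₂ = v_c2 − v_a = 1128 m/s.
Total Δv = Δv₁ + Δv₂ = 2520 m/s = 2.520 km/s.

Δv_total ≈ 2.52 km/s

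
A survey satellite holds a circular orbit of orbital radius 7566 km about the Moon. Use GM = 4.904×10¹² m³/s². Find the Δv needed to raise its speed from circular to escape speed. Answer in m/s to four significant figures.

r = 7566 km = 7.566×10⁶ m.
Circular speed v_c = √(μ/r) = 805.1 m/s.
Escape speed v_esc = √(2μ/r) = √2 × v_c = 1139 m/s.
Δv = v_esc − v_c = 333.5 m/s.

Δv ≈ 333.5 m/s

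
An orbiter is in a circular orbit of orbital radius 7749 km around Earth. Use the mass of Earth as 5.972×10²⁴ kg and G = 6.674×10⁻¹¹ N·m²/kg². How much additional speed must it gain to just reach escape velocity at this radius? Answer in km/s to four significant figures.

Δv ≈ 2.971 km/s

μ = GM = 6.674×10⁻¹¹ × 5.972×10²⁴ = 3.986×10¹⁴ m³/s².
r = 7749 km = 7.749×10⁶ m.
Circular speed v_c = √(μ/r) = 7172 m/s.
Escape speed v_esc = √(2μ/r) = √2 × v_c = 10140 m/s.
Δv = v_esc − v_c = 2971 m/s = 2.971 km/s.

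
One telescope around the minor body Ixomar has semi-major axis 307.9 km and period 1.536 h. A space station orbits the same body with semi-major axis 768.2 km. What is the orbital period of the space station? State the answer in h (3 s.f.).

T₂ ≈ 6.05 h

Kepler's third law: T² ∝ a³, so T₂ = T₁ (a₂/a₁)^(3/2).
a₂/a₁ = 2.495, (a₂/a₁)^(3/2) = 3.941.
T₂ = 1.536 × 3.941 = 6.053 h.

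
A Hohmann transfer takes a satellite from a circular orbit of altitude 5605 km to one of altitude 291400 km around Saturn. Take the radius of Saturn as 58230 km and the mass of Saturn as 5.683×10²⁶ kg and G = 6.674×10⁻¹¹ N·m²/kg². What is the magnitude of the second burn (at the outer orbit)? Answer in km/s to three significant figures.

Δv ≈ 4.63 km/s

μ = GM = 6.674×10⁻¹¹ × 5.683×10²⁶ = 3.793×10¹⁶ m³/s².
r₁ = 58230 + 5605 = 63835 km = 6.3835×10⁷ m.
r₂ = 58230 + 291400 = 349630 km = 3.4963×10⁸ m.
Transfer ellipse a_t = (r₁ + r₂)/2 = 2.067×10⁸ m.
At r₁: circular v_c1 = √(μ/r₁) = 24380 m/s; transfer-perikrone v_p = √[μ(2/r₁ − 1/a_t)] = 31700 m/s.
At r₂: circular v_c2 = √(μ/r₂) = 10420 m/s; transfer-apokrone v_a = √[μ(2/r₂ − 1/a_t)] = 5788 m/s.
Δv₂ = v_c2 − v_a = 4628 m/s.
= 4.628 km/s.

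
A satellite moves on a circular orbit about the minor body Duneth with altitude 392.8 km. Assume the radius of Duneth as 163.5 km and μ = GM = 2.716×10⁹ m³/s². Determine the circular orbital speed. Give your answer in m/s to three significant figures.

r = 163.5 + 392.8 = 556.30 km = 5.5630×10⁵ m.
For a circular orbit v = √(μ/r) = √(2.716×10⁹ / 5.563×10⁵) = √(4.882×10³) = 69.87 m/s.

v ≈ 69.9 m/s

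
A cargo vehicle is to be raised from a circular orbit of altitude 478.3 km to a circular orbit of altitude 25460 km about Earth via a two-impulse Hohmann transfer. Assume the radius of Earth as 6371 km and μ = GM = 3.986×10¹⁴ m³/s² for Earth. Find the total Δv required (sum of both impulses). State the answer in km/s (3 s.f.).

Δv_total ≈ 3.59 km/s

r₁ = 6371 + 478.3 = 6849.3 km = 6.8493×10⁶ m.
r₂ = 6371 + 25460 = 31831 km = 3.1831×10⁷ m.
Transfer ellipse a_t = (r₁ + r₂)/2 = 1.934×10⁷ m.
At r₁: circular v_c1 = √(μ/r₁) = 7629 m/s; transfer-perigee v_p = √[μ(2/r₁ − 1/a_t)] = 9787 m/s.
Δv₁ = v_p − v_c1 = 2158 m/s.
At r₂: circular v_c2 = √(μ/r₂) = 3539 m/s; transfer-apogee v_a = √[μ(2/r₂ − 1/a_t)] = 2106 m/s.
Δv₂ = v_c2 − v_a = 1433 m/s.
Total Δv = Δv₁ + Δv₂ = 3591 m/s = 3.591 km/s.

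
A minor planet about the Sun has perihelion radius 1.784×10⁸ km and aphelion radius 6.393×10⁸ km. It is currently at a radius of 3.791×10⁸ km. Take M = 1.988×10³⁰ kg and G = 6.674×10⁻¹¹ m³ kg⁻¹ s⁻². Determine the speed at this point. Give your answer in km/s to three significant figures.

v ≈ 19.4 km/s

μ = GM = 6.674×10⁻¹¹ × 1.988×10³⁰ = 1.327×10²⁰ m³/s².
Semi-major axis a = (r_p + r_a)/2 = 4.0885×10⁸ km = 4.088×10¹¹ m.
Vis-viva: v² = μ(2/r − 1/a) = 1.327×10²⁰ × (5.276×10⁻¹² − 2.446×10⁻¹²) = 3.755×10⁸ m²/s².
v = 19380 m/s = 19.38 km/s.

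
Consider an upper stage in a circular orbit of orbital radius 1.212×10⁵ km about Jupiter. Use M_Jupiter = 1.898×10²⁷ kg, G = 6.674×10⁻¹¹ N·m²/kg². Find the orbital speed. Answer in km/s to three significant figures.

v ≈ 32.3 km/s

μ = GM = 6.674×10⁻¹¹ × 1.898×10²⁷ = 1.267×10¹⁷ m³/s².
r = 1.212×10⁵ km = 1.212×10⁸ m.
For a circular orbit v = √(μ/r) = √(1.267×10¹⁷ / 1.212×10⁸) = √(1.045×10⁹) = 32330 m/s.
That is 32.33 km/s.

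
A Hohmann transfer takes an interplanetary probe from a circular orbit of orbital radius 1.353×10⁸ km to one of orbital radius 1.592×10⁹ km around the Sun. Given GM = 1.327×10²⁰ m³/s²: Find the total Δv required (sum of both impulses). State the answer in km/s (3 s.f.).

Δv_total ≈ 16.7 km/s

r₁ = 1.353×10⁸ km = 1.353×10¹¹ m.
r₂ = 1.592×10⁹ km = 1.592×10¹² m.
Transfer ellipse a_t = (r₁ + r₂)/2 = 8.636×10¹¹ m.
At r₁: circular v_c1 = √(μ/r₁) = 31320 m/s; transfer-perihelion v_p = √[μ(2/r₁ − 1/a_t)] = 42520 m/s.
Δv₁ = v_p − v_c1 = 11200 m/s.
At r₂: circular v_c2 = √(μ/r₂) = 9130 m/s; transfer-aphelion v_a = √[μ(2/r₂ − 1/a_t)] = 3614 m/s.
Δv₂ = v_c2 − v_a = 5516 m/s.
Total Δv = Δv₁ + Δv₂ = 16720 m/s = 16.72 km/s.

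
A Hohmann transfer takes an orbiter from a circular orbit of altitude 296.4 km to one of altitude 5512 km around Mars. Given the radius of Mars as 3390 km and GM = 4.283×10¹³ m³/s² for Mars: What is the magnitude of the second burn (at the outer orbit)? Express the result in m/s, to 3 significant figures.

Δv ≈ 515 m/s

r₁ = 3390 + 296.4 = 3686.4 km = 3.6864×10⁶ m.
r₂ = 3390 + 5512 = 8902.0 km = 8.9020×10⁶ m.
Transfer ellipse a_t = (r₁ + r₂)/2 = 6.294×10⁶ m.
At r₁: circular v_c1 = √(μ/r₁) = 3409 m/s; transfer-periapsis v_p = √[μ(2/r₁ − 1/a_t)] = 4054 m/s.
At r₂: circular v_c2 = √(μ/r₂) = 2193 m/s; transfer-apoapsis v_a = √[μ(2/r₂ − 1/a_t)] = 1679 m/s.
Δv₂ = v_c2 − v_a = 514.8 m/s.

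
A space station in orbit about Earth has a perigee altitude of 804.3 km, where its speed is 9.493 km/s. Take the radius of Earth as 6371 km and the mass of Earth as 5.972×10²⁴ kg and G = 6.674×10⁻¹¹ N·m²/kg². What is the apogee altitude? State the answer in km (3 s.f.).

μ = GM = 6.674×10⁻¹¹ × 5.972×10²⁴ = 3.986×10¹⁴ m³/s².
r_p = 6371 + 804.3 = 7175.3 km = 7.175×10⁶ m.
Specific energy ε = v²/2 − μ/r = -1.049×10⁷ J/kg, so a = −μ/(2ε) = 1.900×10⁷ m.
The apsides satisfy r_p + r_a = 2a, so the apogee radius is 2a − r_p = 3.082×10⁷ m = 30823 km.
Apogee altitude = 30823 − 6371 = 24452 km.

apogee altitude ≈ 24500 km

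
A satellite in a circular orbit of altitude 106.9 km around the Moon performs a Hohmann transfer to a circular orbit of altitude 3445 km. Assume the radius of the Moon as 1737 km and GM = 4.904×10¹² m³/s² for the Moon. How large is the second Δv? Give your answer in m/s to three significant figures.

r₁ = 1737 + 106.9 = 1843.9 km = 1.8439×10⁶ m.
r₂ = 1737 + 3445 = 5182.0 km = 5.1820×10⁶ m.
Transfer ellipse a_t = (r₁ + r₂)/2 = 3.513×10⁶ m.
At r₁: circular v_c1 = √(μ/r₁) = 1631 m/s; transfer-perilune v_p = √[μ(2/r₁ − 1/a_t)] = 1981 m/s.
At r₂: circular v_c2 = √(μ/r₂) = 972.8 m/s; transfer-apolune v_a = √[μ(2/r₂ − 1/a_t)] = 704.8 m/s.
Δv₂ = v_c2 − v_a = 268.0 m/s.

Δv ≈ 268 m/s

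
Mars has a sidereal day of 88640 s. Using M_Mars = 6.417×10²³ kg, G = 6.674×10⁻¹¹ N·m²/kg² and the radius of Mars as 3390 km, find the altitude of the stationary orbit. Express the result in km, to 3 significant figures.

h_sync ≈ 17000 km

μ = GM = 6.674×10⁻¹¹ × 6.417×10²³ = 4.283×10¹³ m³/s².
A synchronous orbit has period T, so by Kepler's third law a = (μT²/4π²)^(1/3).
μT²/4π² = 4.283×10¹³ × (8.864×10⁴)² / 39.48 = 8.524×10²¹ m³.
a = 2.043×10⁷ m = 20427 km.
Altitude h = a − R = 20427 − 3390 = 17037 km.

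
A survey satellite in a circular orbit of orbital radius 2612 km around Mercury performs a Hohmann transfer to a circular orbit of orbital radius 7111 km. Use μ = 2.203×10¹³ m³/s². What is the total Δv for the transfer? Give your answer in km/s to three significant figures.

r₁ = 2612 km = 2.612×10⁶ m.
r₂ = 7111 km = 7.111×10⁶ m.
Transfer ellipse a_t = (r₁ + r₂)/2 = 4.862×10⁶ m.
At r₁: circular v_c1 = √(μ/r₁) = 2904 m/s; transfer-periherm v_p = √[μ(2/r₁ − 1/a_t)] = 3512 m/s.
Δv₁ = v_p − v_c1 = 608.2 m/s.
At r₂: circular v_c2 = √(μ/r₂) = 1760 m/s; transfer-apoherm v_a = √[μ(2/r₂ − 1/a_t)] = 1290 m/s.
Δv₂ = v_c2 − v_a = 470.0 m/s.
Total Δv = Δv₁ + Δv₂ = 1078 m/s = 1.078 km/s.

Δv_total ≈ 1.08 km/s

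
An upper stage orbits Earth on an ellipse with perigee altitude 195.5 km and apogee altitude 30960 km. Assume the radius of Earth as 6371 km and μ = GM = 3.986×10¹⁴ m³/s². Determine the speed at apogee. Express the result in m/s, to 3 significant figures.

r_p = 6371 + 195.5 = 6566.5 km = 6.5665×10⁶ m.
r_a = 6371 + 30960 = 37331 km = 3.7331×10⁷ m.
Semi-major axis a = (r_p + r_a)/2 = 21949 km = 2.195×10⁷ m.
Vis-viva: v² = μ(2/r − 1/a) = 3.986×10¹⁴ × (5.357×10⁻⁸ − 4.556×10⁻⁸) = 3.194×10⁶ m²/s².
v = 1787 m/s.

v ≈ 1790 m/s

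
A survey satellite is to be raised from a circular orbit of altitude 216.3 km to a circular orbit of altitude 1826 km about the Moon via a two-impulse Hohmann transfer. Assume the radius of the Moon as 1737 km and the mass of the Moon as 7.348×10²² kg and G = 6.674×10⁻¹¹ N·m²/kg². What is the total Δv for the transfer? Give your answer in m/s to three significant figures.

Δv_total ≈ 402 m/s

μ = GM = 6.674×10⁻¹¹ × 7.348×10²² = 4.904×10¹² m³/s².
r₁ = 1737 + 216.3 = 1953.3 km = 1.9533×10⁶ m.
r₂ = 1737 + 1826 = 3563.0 km = 3.5630×10⁶ m.
Transfer ellipse a_t = (r₁ + r₂)/2 = 2.758×10⁶ m.
At r₁: circular v_c1 = √(μ/r₁) = 1585 m/s; transfer-perilune v_p = √[μ(2/r₁ − 1/a_t)] = 1801 m/s.
Δv₁ = v_p − v_c1 = 216.4 m/s.
At r₂: circular v_c2 = √(μ/r₂) = 1173 m/s; transfer-apolune v_a = √[μ(2/r₂ − 1/a_t)] = 987.3 m/s.
Δv₂ = v_c2 − v_a = 185.9 m/s.
Total Δv = Δv₁ + Δv₂ = 402.3 m/s.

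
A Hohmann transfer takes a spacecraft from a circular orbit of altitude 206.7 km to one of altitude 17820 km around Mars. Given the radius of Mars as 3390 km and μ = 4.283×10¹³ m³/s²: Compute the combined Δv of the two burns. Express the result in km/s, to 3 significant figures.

r₁ = 3390 + 206.7 = 3596.7 km = 3.5967×10⁶ m.
r₂ = 3390 + 17820 = 21210 km = 2.1210×10⁷ m.
Transfer ellipse a_t = (r₁ + r₂)/2 = 1.240×10⁷ m.
At r₁: circular v_c1 = √(μ/r₁) = 3451 m/s; transfer-periapsis v_p = √[μ(2/r₁ − 1/a_t)] = 4513 m/s.
Δv₁ = v_p − v_c1 = 1062 m/s.
At r₂: circular v_c2 = √(μ/r₂) = 1421 m/s; transfer-apoapsis v_a = √[μ(2/r₂ − 1/a_t)] = 765.2 m/s.
Δv₂ = v_c2 − v_a = 655.8 m/s.
Total Δv = Δv₁ + Δv₂ = 1718 m/s = 1.718 km/s.

Δv_total ≈ 1.72 km/s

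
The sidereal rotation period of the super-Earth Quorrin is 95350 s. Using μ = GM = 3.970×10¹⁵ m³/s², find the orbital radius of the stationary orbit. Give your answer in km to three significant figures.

r_sync ≈ 97100 km

A synchronous orbit has period T, so by Kepler's third law a = (μT²/4π²)^(1/3).
μT²/4π² = 3.970×10¹⁵ × (9.535×10⁴)² / 39.48 = 9.143×10²³ m³.
a = 9.706×10⁷ m = 97056 km.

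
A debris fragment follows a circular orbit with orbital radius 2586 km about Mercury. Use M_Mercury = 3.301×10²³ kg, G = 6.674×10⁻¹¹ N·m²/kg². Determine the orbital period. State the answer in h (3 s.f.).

T ≈ 1.55 h

μ = GM = 6.674×10⁻¹¹ × 3.301×10²³ = 2.203×10¹³ m³/s².
r = 2586 km = 2.586×10⁶ m.
Kepler's third law: T = 2π√(r³/μ) = 2π√((2.586×10⁶)³ / 2.203×10¹³).
r³/μ = 7.850×10⁵ s², so T = 2π × 8.860×10² = 5.567×10³ s.
Converting: 5.567×10³ s ÷ 3600 = 1.546 h.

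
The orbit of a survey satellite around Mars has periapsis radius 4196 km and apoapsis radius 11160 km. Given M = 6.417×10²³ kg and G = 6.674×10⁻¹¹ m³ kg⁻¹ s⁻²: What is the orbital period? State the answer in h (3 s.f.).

T ≈ 5.67 h

μ = GM = 6.674×10⁻¹¹ × 6.417×10²³ = 4.283×10¹³ m³/s².
Semi-major axis a = (r_p + r_a)/2 = (4196.0 + 11160)/2 = 7678.0 km = 7.678×10⁶ m.
By Kepler's third law T = 2π√(a³/μ) = 2π × 3.251×10³ = 2.043×10⁴ s.
= 5.674 h.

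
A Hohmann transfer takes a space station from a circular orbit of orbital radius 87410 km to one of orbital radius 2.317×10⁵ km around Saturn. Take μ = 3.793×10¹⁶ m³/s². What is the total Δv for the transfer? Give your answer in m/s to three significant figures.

r₁ = 87410 km = 8.741×10⁷ m.
r₂ = 2.317×10⁵ km = 2.317×10⁸ m.
Transfer ellipse a_t = (r₁ + r₂)/2 = 1.596×10⁸ m.
At r₁: circular v_c1 = √(μ/r₁) = 20830 m/s; transfer-perikrone v_p = √[μ(2/r₁ − 1/a_t)] = 25100 m/s.
Δv₁ = v_p − v_c1 = 4272 m/s.
At r₂: circular v_c2 = √(μ/r₂) = 12790 m/s; transfer-apokrone v_a = √[μ(2/r₂ − 1/a_t)] = 9470 m/s.
Δv₂ = v_c2 − v_a = 3325 m/s.
Total Δv = Δv₁ + Δv₂ = 7596 m/s.

Δv_total ≈ 7600 m/s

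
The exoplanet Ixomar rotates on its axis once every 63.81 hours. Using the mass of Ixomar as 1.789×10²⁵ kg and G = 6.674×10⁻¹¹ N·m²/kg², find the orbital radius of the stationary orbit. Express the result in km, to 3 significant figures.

μ = GM = 6.674×10⁻¹¹ × 1.789×10²⁵ = 1.194×10¹⁵ m³/s².
T = 63.81 hours = 2.297×10⁵ s.
A synchronous orbit has period T, so by Kepler's third law a = (μT²/4π²)^(1/3).
μT²/4π² = 1.194×10¹⁵ × (2.297×10⁵)² / 39.48 = 1.596×10²⁴ m³.
a = 1.169×10⁸ m = 1.1686×10⁵ km.

r_sync ≈ 1.17×10⁵ km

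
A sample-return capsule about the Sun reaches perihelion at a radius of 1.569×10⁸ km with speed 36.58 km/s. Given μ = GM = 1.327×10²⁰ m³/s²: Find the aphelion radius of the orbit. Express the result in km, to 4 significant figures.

aphelion radius ≈ 5.940×10⁸ km

r_p = 1.569×10¹¹ m.
Specific energy ε = v²/2 − μ/r = -1.767×10⁸ J/kg, so a = −μ/(2ε) = 3.755×10¹¹ m.
The apsides satisfy r_p + r_a = 2a, so the aphelion radius is 2a − r_p = 5.940×10¹¹ m = 5.9403×10⁸ km.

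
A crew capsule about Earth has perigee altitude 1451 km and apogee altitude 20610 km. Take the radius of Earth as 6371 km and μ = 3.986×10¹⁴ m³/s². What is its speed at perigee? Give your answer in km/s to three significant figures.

v ≈ 8.89 km/s

r_p = 6371 + 1451 = 7822.0 km = 7.8220×10⁶ m.
r_a = 6371 + 20610 = 26981 km = 2.6981×10⁷ m.
Semi-major axis a = (r_p + r_a)/2 = 17402 km = 1.740×10⁷ m.
Vis-viva: v² = μ(2/r − 1/a) = 3.986×10¹⁴ × (2.557×10⁻⁷ − 5.747×10⁻⁸) = 7.901×10⁷ m²/s².
v = 8889 m/s = 8.889 km/s.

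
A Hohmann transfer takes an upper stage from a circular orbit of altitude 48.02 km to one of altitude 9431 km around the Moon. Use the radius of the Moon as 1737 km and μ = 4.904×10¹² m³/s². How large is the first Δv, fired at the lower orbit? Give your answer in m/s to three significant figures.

Δv ≈ 519 m/s

r₁ = 1737 + 48.02 = 1785.0 km = 1.7850×10⁶ m.
r₂ = 1737 + 9431 = 11168 km = 1.1168×10⁷ m.
Transfer ellipse a_t = (r₁ + r₂)/2 = 6.477×10⁶ m.
At r₁: circular v_c1 = √(μ/r₁) = 1658 m/s; transfer-perilune v_p = √[μ(2/r₁ − 1/a_t)] = 2177 m/s.
Δv₁ = v_p − v_c1 = 519.1 m/s.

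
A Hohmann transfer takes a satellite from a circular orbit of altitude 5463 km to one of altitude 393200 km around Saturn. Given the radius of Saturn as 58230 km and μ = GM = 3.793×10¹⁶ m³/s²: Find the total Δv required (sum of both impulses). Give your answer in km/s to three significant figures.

Δv_total ≈ 12.5 km/s

r₁ = 58230 + 5463 = 63693 km = 6.3693×10⁷ m.
r₂ = 58230 + 393200 = 451430 km = 4.5143×10⁸ m.
Transfer ellipse a_t = (r₁ + r₂)/2 = 2.576×10⁸ m.
At r₁: circular v_c1 = √(μ/r₁) = 24400 m/s; transfer-perikrone v_p = √[μ(2/r₁ − 1/a_t)] = 32310 m/s.
Δv₁ = v_p − v_c1 = 7904 m/s.
At r₂: circular v_c2 = √(μ/r₂) = 9166 m/s; transfer-apokrone v_a = √[μ(2/r₂ − 1/a_t)] = 4558 m/s.
Δv₂ = v_c2 − v_a = 4608 m/s.
Total Δv = Δv₁ + Δv₂ = 12510 m/s = 12.51 km/s.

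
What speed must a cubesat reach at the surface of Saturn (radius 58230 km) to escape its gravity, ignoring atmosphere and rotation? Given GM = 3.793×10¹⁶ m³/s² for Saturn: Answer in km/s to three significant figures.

v_esc ≈ 36.1 km/s

r = R = 5.823×10⁷ m.
Escape speed v_esc = √(2μ/r) = √(2 × 3.793×10¹⁶ / 5.823×10⁷) = √(1.303×10⁹) = 36090 m/s.
= 36.09 km/s.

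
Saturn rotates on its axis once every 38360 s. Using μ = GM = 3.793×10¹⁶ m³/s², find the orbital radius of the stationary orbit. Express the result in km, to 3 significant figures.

r_sync ≈ 1.12×10⁵ km

A synchronous orbit has period T, so by Kepler's third law a = (μT²/4π²)^(1/3).
μT²/4π² = 3.793×10¹⁶ × (3.836×10⁴)² / 39.48 = 1.414×10²⁴ m³.
a = 1.122×10⁸ m = 1.1223×10⁵ km.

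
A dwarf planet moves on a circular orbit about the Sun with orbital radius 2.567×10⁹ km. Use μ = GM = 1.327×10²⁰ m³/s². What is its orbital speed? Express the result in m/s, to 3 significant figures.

r = 2.567×10⁹ km = 2.567×10¹² m.
For a circular orbit v = √(μ/r) = √(1.327×10²⁰ / 2.567×10¹²) = √(5.169×10⁷) = 7190 m/s.

v ≈ 7190 m/s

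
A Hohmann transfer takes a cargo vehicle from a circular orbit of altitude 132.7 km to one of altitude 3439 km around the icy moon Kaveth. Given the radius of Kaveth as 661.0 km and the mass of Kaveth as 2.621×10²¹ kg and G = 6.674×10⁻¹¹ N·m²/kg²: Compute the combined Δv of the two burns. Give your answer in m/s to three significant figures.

μ = GM = 6.674×10⁻¹¹ × 2.621×10²¹ = 1.749×10¹¹ m³/s².
r₁ = 661.0 + 132.7 = 793.70 km = 7.9370×10⁵ m.
r₂ = 661.0 + 3439 = 4100.0 km = 4.1000×10⁶ m.
Transfer ellipse a_t = (r₁ + r₂)/2 = 2.447×10⁶ m.
At r₁: circular v_c1 = √(μ/r₁) = 469.5 m/s; transfer-periapsis v_p = √[μ(2/r₁ − 1/a_t)] = 607.7 m/s.
Δv₁ = v_p − v_c1 = 138.2 m/s.
At r₂: circular v_c2 = √(μ/r₂) = 206.6 m/s; transfer-apoapsis v_a = √[μ(2/r₂ − 1/a_t)] = 117.6 m/s.
Δv₂ = v_c2 − v_a = 88.91 m/s.
Total Δv = Δv₁ + Δv₂ = 227.1 m/s.

Δv_total ≈ 227 m/s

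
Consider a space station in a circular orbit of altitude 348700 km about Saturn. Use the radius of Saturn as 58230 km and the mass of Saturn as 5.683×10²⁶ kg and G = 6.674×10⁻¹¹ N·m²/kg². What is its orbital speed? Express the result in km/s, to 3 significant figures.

μ = GM = 6.674×10⁻¹¹ × 5.683×10²⁶ = 3.793×10¹⁶ m³/s².
r = 58230 + 348700 = 406930 km = 4.0693×10⁸ m.
For a circular orbit v = √(μ/r) = √(3.793×10¹⁶ / 4.069×10⁸) = √(9.321×10⁷) = 9654 m/s.
That is 9.654 km/s.

v ≈ 9.65 km/s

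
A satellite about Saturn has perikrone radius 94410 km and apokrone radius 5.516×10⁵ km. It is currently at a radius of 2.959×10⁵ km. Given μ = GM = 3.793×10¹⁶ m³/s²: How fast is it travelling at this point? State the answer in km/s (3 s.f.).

Semi-major axis a = (r_p + r_a)/2 = 3.2300×10⁵ km = 3.230×10⁸ m.
Vis-viva: v² = μ(2/r − 1/a) = 3.793×10¹⁶ × (6.759×10⁻⁹ − 3.096×10⁻⁹) = 1.389×10⁸ m²/s².
v = 11790 m/s = 11.79 km/s.

v ≈ 11.8 km/s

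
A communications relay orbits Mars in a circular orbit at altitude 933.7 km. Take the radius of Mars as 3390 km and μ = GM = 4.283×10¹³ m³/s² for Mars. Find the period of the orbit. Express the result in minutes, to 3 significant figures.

T ≈ 144 minutes

r = 3390 + 933.7 = 4323.7 km = 4.3237×10⁶ m.
Kepler's third law: T = 2π√(r³/μ) = 2π√((4.324×10⁶)³ / 4.283×10¹³).
r³/μ = 1.887×10⁶ s², so T = 2π × 1.374×10³ = 8.632×10³ s.
Converting: 8.632×10³ s ÷ 60.00 = 143.9 minutes.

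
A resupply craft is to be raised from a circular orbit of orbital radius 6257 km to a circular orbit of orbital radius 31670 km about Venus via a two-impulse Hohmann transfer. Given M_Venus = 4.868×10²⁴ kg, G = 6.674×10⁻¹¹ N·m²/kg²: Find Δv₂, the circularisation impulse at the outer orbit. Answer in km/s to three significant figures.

μ = GM = 6.674×10⁻¹¹ × 4.868×10²⁴ = 3.249×10¹⁴ m³/s².
r₁ = 6257 km = 6.257×10⁶ m.
r₂ = 31670 km = 3.167×10⁷ m.
Transfer ellipse a_t = (r₁ + r₂)/2 = 1.896×10⁷ m.
At r₁: circular v_c1 = √(μ/r₁) = 7206 m/s; transfer-periapsis v_p = √[μ(2/r₁ − 1/a_t)] = 9312 m/s.
At r₂: circular v_c2 = √(μ/r₂) = 3203 m/s; transfer-apoapsis v_a = √[μ(2/r₂ − 1/a_t)] = 1840 m/s.
Δv₂ = v_c2 − v_a = 1363 m/s.
= 1.363 km/s.

Δv ≈ 1.36 km/s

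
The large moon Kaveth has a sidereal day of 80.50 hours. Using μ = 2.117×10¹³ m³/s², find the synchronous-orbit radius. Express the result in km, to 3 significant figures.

T = 80.50 hours = 2.898×10⁵ s.
A synchronous orbit has period T, so by Kepler's third law a = (μT²/4π²)^(1/3).
μT²/4π² = 2.117×10¹³ × (2.898×10⁵)² / 39.48 = 4.504×10²² m³.
a = 3.558×10⁷ m = 35578 km.

r_sync ≈ 35600 km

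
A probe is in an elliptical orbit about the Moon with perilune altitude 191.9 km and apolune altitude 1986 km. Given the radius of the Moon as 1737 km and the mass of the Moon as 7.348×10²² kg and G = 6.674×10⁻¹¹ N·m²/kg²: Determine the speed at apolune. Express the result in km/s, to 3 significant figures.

μ = GM = 6.674×10⁻¹¹ × 7.348×10²² = 4.904×10¹² m³/s².
r_p = 1737 + 191.9 = 1928.9 km = 1.9289×10⁶ m.
r_a = 1737 + 1986 = 3723.0 km = 3.7230×10⁶ m.
Semi-major axis a = (r_p + r_a)/2 = 2825.9 km = 2.826×10⁶ m.
Vis-viva: v² = μ(2/r − 1/a) = 4.904×10¹² × (5.372×10⁻⁷ − 3.539×10⁻⁷) = 8.991×10⁵ m²/s².
v = 948.2 m/s = 0.9482 km/s.

v ≈ 0.948 km/s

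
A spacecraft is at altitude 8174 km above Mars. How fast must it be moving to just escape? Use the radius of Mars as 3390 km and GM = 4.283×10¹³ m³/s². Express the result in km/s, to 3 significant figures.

v_esc ≈ 2.72 km/s

r = 3390 + 8174 = 11564 km = 1.1564×10⁷ m.
Escape speed v_esc = √(2μ/r) = √(2 × 4.283×10¹³ / 1.156×10⁷) = √(7.407×10⁶) = 2722 m/s.
= 2.722 km/s.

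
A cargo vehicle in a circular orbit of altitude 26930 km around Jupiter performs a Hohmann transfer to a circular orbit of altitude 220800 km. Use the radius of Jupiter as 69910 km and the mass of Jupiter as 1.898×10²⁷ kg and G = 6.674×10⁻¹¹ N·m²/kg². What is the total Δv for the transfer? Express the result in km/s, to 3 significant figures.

Δv_total ≈ 14.2 km/s

μ = GM = 6.674×10⁻¹¹ × 1.898×10²⁷ = 1.267×10¹⁷ m³/s².
r₁ = 69910 + 26930 = 96840 km = 9.6840×10⁷ m.
r₂ = 69910 + 220800 = 290710 km = 2.9071×10⁸ m.
Transfer ellipse a_t = (r₁ + r₂)/2 = 1.938×10⁸ m.
At r₁: circular v_c1 = √(μ/r₁) = 36170 m/s; transfer-perijove v_p = √[μ(2/r₁ − 1/a_t)] = 44300 m/s.
Δv₁ = v_p − v_c1 = 8132 m/s.
At r₂: circular v_c2 = √(μ/r₂) = 20870 m/s; transfer-apojove v_a = √[μ(2/r₂ − 1/a_t)] = 14760 m/s.
Δv₂ = v_c2 − v_a = 6118 m/s.
Total Δv = Δv₁ + Δv₂ = 14250 m/s = 14.25 km/s.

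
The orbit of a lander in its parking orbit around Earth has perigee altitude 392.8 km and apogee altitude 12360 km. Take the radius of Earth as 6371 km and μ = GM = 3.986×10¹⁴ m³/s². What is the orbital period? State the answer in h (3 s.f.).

T ≈ 3.98 h

r_p = 6371 + 392.8 = 6763.8 km = 6.7638×10⁶ m.
r_a = 6371 + 12360 = 18731 km = 1.8731×10⁷ m.
Semi-major axis a = (r_p + r_a)/2 = (6763.8 + 18731)/2 = 12747 km = 1.275×10⁷ m.
By Kepler's third law T = 2π√(a³/μ) = 2π × 2.280×10³ = 1.432×10⁴ s.
= 3.979 h.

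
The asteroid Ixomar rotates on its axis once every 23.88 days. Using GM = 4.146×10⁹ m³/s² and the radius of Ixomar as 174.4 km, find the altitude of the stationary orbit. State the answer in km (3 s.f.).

h_sync ≈ 7470 km

T = 23.88 days = 2.063×10⁶ s.
A synchronous orbit has period T, so by Kepler's third law a = (μT²/4π²)^(1/3).
μT²/4π² = 4.146×10⁹ × (2.063×10⁶)² / 39.48 = 4.471×10²⁰ m³.
a = 7.646×10⁶ m = 7646.4 km.
Altitude h = a − R = 7646.4 − 174.4 = 7472.0 km.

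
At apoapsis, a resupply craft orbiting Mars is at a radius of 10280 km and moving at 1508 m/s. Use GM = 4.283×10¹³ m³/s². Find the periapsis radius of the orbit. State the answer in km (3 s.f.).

periapsis radius ≈ 3860 km

r_a = 1.028×10⁷ m.
Specific energy ε = v²/2 − μ/r = -3.029×10⁶ J/kg, so a = −μ/(2ε) = 7.069×10⁶ m.
The apsides satisfy r_p + r_a = 2a, so the periapsis radius is 2a − r_a = 3.859×10⁶ m = 3858.5 km.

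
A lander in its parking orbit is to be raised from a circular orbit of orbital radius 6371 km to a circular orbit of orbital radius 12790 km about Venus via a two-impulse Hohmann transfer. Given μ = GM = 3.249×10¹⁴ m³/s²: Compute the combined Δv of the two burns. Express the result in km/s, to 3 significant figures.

Δv_total ≈ 2.04 km/s

r₁ = 6371 km = 6.371×10⁶ m.
r₂ = 12790 km = 1.279×10⁷ m.
Transfer ellipse a_t = (r₁ + r₂)/2 = 9.580×10⁶ m.
At r₁: circular v_c1 = √(μ/r₁) = 7141 m/s; transfer-periapsis v_p = √[μ(2/r₁ − 1/a_t)] = 8251 m/s.
Δv₁ = v_p − v_c1 = 1110 m/s.
At r₂: circular v_c2 = √(μ/r₂) = 5040 m/s; transfer-apoapsis v_a = √[μ(2/r₂ − 1/a_t)] = 4110 m/s.
Δv₂ = v_c2 − v_a = 930.0 m/s.
Total Δv = Δv₁ + Δv₂ = 2040 m/s = 2.040 km/s.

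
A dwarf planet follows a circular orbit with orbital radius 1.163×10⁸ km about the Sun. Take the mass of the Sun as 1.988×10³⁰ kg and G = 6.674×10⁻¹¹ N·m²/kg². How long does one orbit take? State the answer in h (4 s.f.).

T ≈ 6010 h

μ = GM = 6.674×10⁻¹¹ × 1.988×10³⁰ = 1.327×10²⁰ m³/s².
r = 1.163×10⁸ km = 1.163×10¹¹ m.
Kepler's third law: T = 2π√(r³/μ) = 2π√((1.163×10¹¹)³ / 1.327×10²⁰).
r³/μ = 1.186×10¹³ s², so T = 2π × 3.443×10⁶ = 2.163×10⁷ s.
Converting: 2.163×10⁷ s ÷ 3600 = 6010 h.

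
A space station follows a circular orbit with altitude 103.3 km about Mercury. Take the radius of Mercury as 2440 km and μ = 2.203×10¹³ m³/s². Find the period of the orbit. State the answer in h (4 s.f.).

T ≈ 1.508 h

r = 2440 + 103.3 = 2543.3 km = 2.5433×10⁶ m.
Kepler's third law: T = 2π√(r³/μ) = 2π√((2.543×10⁶)³ / 2.203×10¹³).
r³/μ = 7.468×10⁵ s², so T = 2π × 8.642×10² = 5.430×10³ s.
Converting: 5.430×10³ s ÷ 3600 = 1.508 h.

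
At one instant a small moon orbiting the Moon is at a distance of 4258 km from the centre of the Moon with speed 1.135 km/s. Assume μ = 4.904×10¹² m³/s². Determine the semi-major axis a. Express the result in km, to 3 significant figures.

a ≈ 4830 km

r = 4.258×10⁶ m.
Vis-viva rearranged: 1/a = 2/r − v²/μ = 4.697×10⁻⁷ − 2.627×10⁻⁷ = 2.070×10⁻⁷ m⁻¹.
a = 4.831×10⁶ m = 4830.6 km.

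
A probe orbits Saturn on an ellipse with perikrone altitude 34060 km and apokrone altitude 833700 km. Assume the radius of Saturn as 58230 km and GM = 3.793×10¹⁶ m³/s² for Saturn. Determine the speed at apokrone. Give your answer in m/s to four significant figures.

v ≈ 2824 m/s

r_p = 58230 + 34060 = 92290 km = 9.2290×10⁷ m.
r_a = 58230 + 833700 = 891930 km = 8.9193×10⁸ m.
Semi-major axis a = (r_p + r_a)/2 = 4.9211×10⁵ km = 4.921×10⁸ m.
Vis-viva: v² = μ(2/r − 1/a) = 3.793×10¹⁶ × (2.242×10⁻⁹ − 2.032×10⁻⁹) = 7.975×10⁶ m²/s².
v = 2824 m/s.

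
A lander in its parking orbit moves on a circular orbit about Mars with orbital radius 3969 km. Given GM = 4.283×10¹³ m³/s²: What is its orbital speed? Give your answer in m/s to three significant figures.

v ≈ 3280 m/s

r = 3969 km = 3.969×10⁶ m.
For a circular orbit v = √(μ/r) = √(4.283×10¹³ / 3.969×10⁶) = √(1.079×10⁷) = 3285 m/s.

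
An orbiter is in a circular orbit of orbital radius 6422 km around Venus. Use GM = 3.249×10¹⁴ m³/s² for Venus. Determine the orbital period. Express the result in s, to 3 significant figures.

T ≈ 5670 s

r = 6422 km = 6.422×10⁶ m.
Kepler's third law: T = 2π√(r³/μ) = 2π√((6.422×10⁶)³ / 3.249×10¹⁴).
r³/μ = 8.152×10⁵ s², so T = 2π × 9.029×10² = 5.673×10³ s.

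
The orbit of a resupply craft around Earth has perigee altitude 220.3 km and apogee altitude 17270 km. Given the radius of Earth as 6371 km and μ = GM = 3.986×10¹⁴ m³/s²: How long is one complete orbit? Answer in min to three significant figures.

r_p = 6371 + 220.3 = 6591.3 km = 6.5913×10⁶ m.
r_a = 6371 + 17270 = 23641 km = 2.3641×10⁷ m.
Semi-major axis a = (r_p + r_a)/2 = (6591.3 + 23641)/2 = 15116 km = 1.512×10⁷ m.
By Kepler's third law T = 2π√(a³/μ) = 2π × 2.944×10³ = 1.850×10⁴ s.
= 308.3 min.

T ≈ 308 min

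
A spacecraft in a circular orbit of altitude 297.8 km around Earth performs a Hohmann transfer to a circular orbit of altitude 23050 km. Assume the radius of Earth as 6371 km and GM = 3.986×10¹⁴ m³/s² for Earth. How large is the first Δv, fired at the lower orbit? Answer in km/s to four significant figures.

Δv ≈ 2.141 km/s

r₁ = 6371 + 297.8 = 6668.8 km = 6.6688×10⁶ m.
r₂ = 6371 + 23050 = 29421 km = 2.9421×10⁷ m.
Transfer ellipse a_t = (r₁ + r₂)/2 = 1.804×10⁷ m.
At r₁: circular v_c1 = √(μ/r₁) = 7731 m/s; transfer-perigee v_p = √[μ(2/r₁ − 1/a_t)] = 9872 m/s.
Δv₁ = v_p − v_c1 = 2141 m/s.
= 2.141 km/s.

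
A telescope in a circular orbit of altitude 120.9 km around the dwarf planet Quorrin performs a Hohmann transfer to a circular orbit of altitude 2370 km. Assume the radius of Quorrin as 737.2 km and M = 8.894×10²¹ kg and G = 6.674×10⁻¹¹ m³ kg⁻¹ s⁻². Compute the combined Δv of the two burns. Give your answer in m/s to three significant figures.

Δv_total ≈ 359 m/s

μ = GM = 6.674×10⁻¹¹ × 8.894×10²¹ = 5.936×10¹¹ m³/s².
r₁ = 737.2 + 120.9 = 858.10 km = 8.5810×10⁵ m.
r₂ = 737.2 + 2370 = 3107.2 km = 3.1072×10⁶ m.
Transfer ellipse a_t = (r₁ + r₂)/2 = 1.983×10⁶ m.
At r₁: circular v_c1 = √(μ/r₁) = 831.7 m/s; transfer-periapsis v_p = √[μ(2/r₁ − 1/a_t)] = 1041 m/s.
Δv₁ = v_p − v_c1 = 209.5 m/s.
At r₂: circular v_c2 = √(μ/r₂) = 437.1 m/s; transfer-apoapsis v_a = √[μ(2/r₂ − 1/a_t)] = 287.5 m/s.
Δv₂ = v_c2 − v_a = 149.5 m/s.
Total Δv = Δv₁ + Δv₂ = 359.0 m/s.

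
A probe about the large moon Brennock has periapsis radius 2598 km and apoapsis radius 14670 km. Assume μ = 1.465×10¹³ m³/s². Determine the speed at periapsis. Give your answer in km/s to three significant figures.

v ≈ 3.10 km/s

Semi-major axis a = (r_p + r_a)/2 = 8634.0 km = 8.634×10⁶ m.
Vis-viva: v² = μ(2/r − 1/a) = 1.465×10¹³ × (7.698×10⁻⁷ − 1.158×10⁻⁷) = 9.581×10⁶ m²/s².
v = 3095 m/s = 3.095 km/s.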